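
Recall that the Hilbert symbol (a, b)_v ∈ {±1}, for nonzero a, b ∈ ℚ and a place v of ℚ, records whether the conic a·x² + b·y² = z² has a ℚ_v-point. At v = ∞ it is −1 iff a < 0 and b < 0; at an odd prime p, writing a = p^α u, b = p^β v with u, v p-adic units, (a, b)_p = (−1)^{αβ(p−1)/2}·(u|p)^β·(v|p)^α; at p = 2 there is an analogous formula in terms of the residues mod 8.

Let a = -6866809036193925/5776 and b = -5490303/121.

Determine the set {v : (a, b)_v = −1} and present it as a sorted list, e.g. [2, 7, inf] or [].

[3, 13, 17, inf]

(a, b) ≡ (-357, -663) mod (ℚ^×)²; places V = {2, 3, 5, 7, 11, 13, 17, 19, ∞}.
(a,b)_3: α=9, u≡1; β=1, v≡1 (mod 3); (1|3)=+1, (1|3)=+1; sign (−1)^1·+1^1·+1^9 = -1.
(a,b)_∞: sgn(-357)=−, sgn(-663)=−, so -1.
(a,b)_11: α=0, u≡6; β=-2, v≡6 (mod 11); (6|11)=-1, (6|11)=-1; sign (−1)^0·-1^-2·-1^0 = +1.
(a,b)_2: α=-4, β=0; u≡3, v≡1 (mod 8); ε(u)ε(v)=1·0, αω(v)=-4·0, βω(u)=0·1; sum ≡ 0  ⇒  +1.
(a,b)_13: α=2, u≡7; β=3, v≡9 (mod 13); (7|13)=-1, (9|13)=+1; sign (−1)^0·-1^3·+1^2 = -1.
(a,b)_7: α=5, u≡3; β=2, v≡1 (mod 7); (3|7)=-1, (1|7)=+1; sign (−1)^0·-1^2·+1^5 = +1.
(a,b)_5: α=2, u≡3; β=0, v≡2 (mod 5); (3|5)=-1, (2|5)=-1; sign (−1)^0·-1^0·-1^2 = +1.
(a,b)_19: α=-2, u≡9; β=0, v≡10 (mod 19); (9|19)=+1, (10|19)=-1; sign (−1)^0·+1^0·-1^-2 = +1.
(a,b)_17: α=3, u≡15; β=1, v≡12 (mod 17); (15|17)=+1, (12|17)=-1; sign (−1)^0·+1^1·-1^3 = -1.
(-357, -663 / ℚ) ramifies at {3, 13, 17, ∞}: a division algebra.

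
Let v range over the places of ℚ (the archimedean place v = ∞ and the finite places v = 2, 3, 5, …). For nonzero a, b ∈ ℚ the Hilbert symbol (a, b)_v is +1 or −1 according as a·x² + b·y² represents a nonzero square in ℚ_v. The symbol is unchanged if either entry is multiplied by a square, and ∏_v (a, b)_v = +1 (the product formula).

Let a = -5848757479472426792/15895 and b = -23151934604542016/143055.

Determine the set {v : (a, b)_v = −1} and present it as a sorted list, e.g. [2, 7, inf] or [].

[5, 11, 43, inf]

Mod squares: a ≡ -1262943110, b ≡ -312455. Check v ∈ {∞, 2, 3, 5, 7, 11, 13, 17, 19, 23, 43, 47, 59}.
v=3: a=3^0·(≡1), b=3^-2·(≡1) mod 3; (1|3)=+1, (1|3)=+1; (−1)^{0·-2·1}·(+1)^-2·(+1)^0 = +1.
v=17: a=17^-2·(≡11), b=17^-2·(≡14) mod 17; (11|17)=-1, (14|17)=-1; (−1)^{-2·-2·8}·(-1)^-2·(-1)^-2 = +1.
v=59: a=59^2·(≡23), b=59^2·(≡49) mod 59; (23|59)=-1, (49|59)=+1; (−1)^{2·2·29}·(-1)^2·(+1)^2 = +1.
v=23: a=23^1·(≡22), b=23^1·(≡2) mod 23; (22|23)=-1, (2|23)=+1; (−1)^{1·1·11}·(-1)^1·(+1)^1 = +1.
v=7: a=7^2·(≡3), b=7^2·(≡1) mod 7; (3|7)=-1, (1|7)=+1; (−1)^{2·2·3}·(-1)^2·(+1)^2 = +1.
v=5: a=5^-1·(≡2), b=5^-1·(≡4) mod 5; (2|5)=-1, (4|5)=+1; (−1)^{-1·-1·2}·(-1)^-1·(+1)^-1 = -1.
v=11: a=11^-1·(≡6), b=11^-1·(≡8) mod 11; (6|11)=-1, (8|11)=-1; (−1)^{-1·-1·5}·(-1)^-1·(-1)^-1 = -1.
v=19: a=19^1·(≡10), b=19^1·(≡7) mod 19; (10|19)=-1, (7|19)=+1; (−1)^{1·1·9}·(-1)^1·(+1)^1 = +1.
v=13: a=13^3·(≡7), b=13^3·(≡2) mod 13; (7|13)=-1, (2|13)=-1; (−1)^{3·3·6}·(-1)^3·(-1)^3 = +1.
v=∞: -1262943110 < 0 and -312455 < 0  ⇒  (a,b)_∞ = -1.
v=47: a=47^3·(≡35), b=47^2·(≡34) mod 47; (35|47)=-1, (34|47)=+1; (−1)^{3·2·23}·(-1)^2·(+1)^3 = +1.
v=2: v_2(a)=3, v_2(b)=6; units ≡ 5, 1 (mod 8); ε·ε+αω+βω = 0·0+3·0+6·1 ≡ 0  ⇒  (a,b)_2 = +1.
v=43: a=43^1·(≡38), b=43^0·(≡18) mod 43; (38|43)=+1, (18|43)=-1; (−1)^{1·0·21}·(+1)^0·(-1)^1 = -1.
(-1262943110, -312455 / ℚ) ramifies at {5, 11, 43, ∞}: a division algebra.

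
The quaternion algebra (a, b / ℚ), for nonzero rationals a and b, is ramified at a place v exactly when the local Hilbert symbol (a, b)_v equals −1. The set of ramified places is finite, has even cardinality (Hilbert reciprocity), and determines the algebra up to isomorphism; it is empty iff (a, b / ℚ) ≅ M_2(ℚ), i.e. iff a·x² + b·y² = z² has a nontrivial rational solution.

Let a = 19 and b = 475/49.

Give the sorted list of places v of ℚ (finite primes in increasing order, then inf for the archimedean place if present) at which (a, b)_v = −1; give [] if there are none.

Mod squares: a ≡ 19, b ≡ 19. Check v ∈ {∞, 2, 5, 7, 19}.
v=5: a=5^0·(≡4), b=5^2·(≡1) mod 5; (4|5)=+1, (1|5)=+1; (−1)^{0·2·2}·(+1)^2·(+1)^0 = +1.
v=7: a=7^0·(≡5), b=7^-2·(≡6) mod 7; (5|7)=-1, (6|7)=-1; (−1)^{0·-2·3}·(-1)^-2·(-1)^0 = +1.
v=19: a=19^1·(≡1), b=19^1·(≡4) mod 19; (1|19)=+1, (4|19)=+1; (−1)^{1·1·9}·(+1)^1·(+1)^1 = -1.
v=2: v_2(a)=0, v_2(b)=0; units ≡ 3, 3 (mod 8); ε·ε+αω+βω = 1·1+0·1+0·1 ≡ 1  ⇒  (a,b)_2 = -1.
v=∞: 19 > 0 and 19 > 0  ⇒  (a,b)_∞ = +1.
(19, 19 / ℚ) ramifies at {2, 19}: a division algebra.

[2, 19]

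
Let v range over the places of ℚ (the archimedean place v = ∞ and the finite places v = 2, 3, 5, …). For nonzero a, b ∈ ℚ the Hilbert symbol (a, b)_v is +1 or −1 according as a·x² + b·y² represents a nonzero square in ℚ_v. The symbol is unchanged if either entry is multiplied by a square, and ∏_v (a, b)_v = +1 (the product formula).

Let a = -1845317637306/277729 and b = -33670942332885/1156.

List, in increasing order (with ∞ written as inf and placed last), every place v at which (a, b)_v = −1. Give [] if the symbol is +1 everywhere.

Mod squares: a ≡ -26, b ≡ -165. Check v ∈ {∞, 2, 3, 5, 11, 13, 17, 23, 31}.
v=13: a=13^3·(≡8), b=13^4·(≡4) mod 13; (8|13)=-1, (4|13)=+1; (−1)^{3·4·6}·(-1)^4·(+1)^3 = +1.
v=2: v_2(a)=1, v_2(b)=-2; units ≡ 3, 3 (mod 8); ε·ε+αω+βω = 1·1+1·1+-2·1 ≡ 0  ⇒  (a,b)_2 = +1.
v=23: a=23^2·(≡14), b=23^0·(≡22) mod 23; (14|23)=-1, (22|23)=-1; (−1)^{2·0·11}·(-1)^0·(-1)^2 = +1.
v=5: a=5^0·(≡1), b=5^1·(≡3) mod 5; (1|5)=+1, (3|5)=-1; (−1)^{0·1·2}·(+1)^1·(-1)^0 = +1.
v=3: a=3^8·(≡1), b=3^11·(≡2) mod 3; (1|3)=+1, (2|3)=-1; (−1)^{8·11·1}·(+1)^11·(-1)^8 = +1.
v=31: a=31^-2·(≡28), b=31^0·(≡17) mod 31; (28|31)=+1, (17|31)=-1; (−1)^{-2·0·15}·(+1)^0·(-1)^-2 = +1.
v=∞: -26 < 0 and -165 < 0  ⇒  (a,b)_∞ = -1.
v=11: a=11^2·(≡8), b=11^3·(≡2) mod 11; (8|11)=-1, (2|11)=-1; (−1)^{2·3·5}·(-1)^3·(-1)^2 = -1.
v=17: a=17^-2·(≡13), b=17^-2·(≡3) mod 17; (13|17)=+1, (3|17)=-1; (−1)^{-2·-2·8}·(+1)^-2·(-1)^-2 = +1.
Ram(-26, -165) = {11, ∞}; no ℚ_11-point on the conic.

[11, inf]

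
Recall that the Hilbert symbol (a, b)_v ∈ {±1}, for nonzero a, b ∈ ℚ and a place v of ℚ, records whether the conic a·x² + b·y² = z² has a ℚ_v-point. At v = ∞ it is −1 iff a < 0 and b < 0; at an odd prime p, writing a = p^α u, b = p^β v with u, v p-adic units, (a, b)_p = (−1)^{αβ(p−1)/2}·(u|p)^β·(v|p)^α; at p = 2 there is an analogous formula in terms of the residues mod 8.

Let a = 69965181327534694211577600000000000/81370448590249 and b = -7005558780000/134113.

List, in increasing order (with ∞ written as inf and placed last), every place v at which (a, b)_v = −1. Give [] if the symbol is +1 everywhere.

(a, b) ≡ (7590, -60214) mod (ℚ^×)²; places V = {2, 3, 5, 7, 11, 13, 17, 19, 23, ∞}.
(a,b)_3: α=15, u≡1; β=6, v≡2 (mod 3); (1|3)=+1, (2|3)=-1; sign (−1)^0·+1^6·-1^15 = -1.
(a,b)_23: α=3, u≡6; β=-1, v≡4 (mod 23); (6|23)=+1, (4|23)=+1; sign (−1)^1·+1^-1·+1^3 = -1.
(a,b)_13: α=-2, u≡6; β=0, v≡5 (mod 13); (6|13)=-1, (5|13)=-1; sign (−1)^0·-1^0·-1^-2 = +1.
(a,b)_11: α=3, u≡10; β=3, v≡1 (mod 11); (10|11)=-1, (1|11)=+1; sign (−1)^1·-1^3·+1^3 = +1.
(a,b)_2: α=17, β=5; u≡3, v≡5 (mod 8); ε(u)ε(v)=1·0, αω(v)=17·1, βω(u)=5·1; sum ≡ 0  ⇒  +1.
(a,b)_5: α=11, u≡2; β=4, v≡4 (mod 5); (2|5)=-1, (4|5)=+1; sign (−1)^0·-1^4·+1^11 = +1.
(a,b)_7: α=-8, u≡4; β=-3, v≡4 (mod 7); (4|7)=+1, (4|7)=+1; sign (−1)^0·+1^-3·+1^-8 = +1.
(a,b)_19: α=6, u≡9; β=2, v≡1 (mod 19); (9|19)=+1, (1|19)=+1; sign (−1)^0·+1^2·+1^6 = +1.
(a,b)_∞: sgn(7590)=+, sgn(-60214)=−, so +1.
(a,b)_17: α=-4, u≡8; β=-1, v≡14 (mod 17); (8|17)=+1, (14|17)=-1; sign (−1)^0·+1^-1·-1^-4 = +1.
Ram(7590, -60214) = {3, 23}; no ℚ_3-point on the conic.

[3, 23]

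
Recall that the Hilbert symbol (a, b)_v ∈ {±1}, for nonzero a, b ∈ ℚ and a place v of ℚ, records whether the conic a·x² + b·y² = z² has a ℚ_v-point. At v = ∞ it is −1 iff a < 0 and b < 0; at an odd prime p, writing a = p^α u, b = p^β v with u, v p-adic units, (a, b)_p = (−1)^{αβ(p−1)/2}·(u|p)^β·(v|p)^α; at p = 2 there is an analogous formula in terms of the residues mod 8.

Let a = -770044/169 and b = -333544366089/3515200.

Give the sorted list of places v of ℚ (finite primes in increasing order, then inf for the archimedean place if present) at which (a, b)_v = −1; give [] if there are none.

[13, 37, 43, inf]

(a, b) ≡ (-1591, -13) mod (ℚ^×)²; places V = {2, 3, 5, 11, 13, 37, 43, ∞}.
(a,b)_11: α=2, u≡4; β=4, v≡3 (mod 11); (4|11)=+1, (3|11)=+1; sign (−1)^0·+1^4·+1^2 = +1.
(a,b)_5: α=0, u≡4; β=-2, v≡2 (mod 5); (4|5)=+1, (2|5)=-1; sign (−1)^0·+1^-2·-1^0 = +1.
(a,b)_∞: sgn(-1591)=−, sgn(-13)=−, so -1.
(a,b)_13: α=-2, u≡11; β=-3, v≡1 (mod 13); (11|13)=-1, (1|13)=+1; sign (−1)^0·-1^-3·+1^-2 = -1.
(a,b)_2: α=2, β=-6; u≡1, v≡3 (mod 8); ε(u)ε(v)=0·1, αω(v)=2·1, βω(u)=-6·0; sum ≡ 0  ⇒  +1.
(a,b)_3: α=0, u≡2; β=2, v≡2 (mod 3); (2|3)=-1, (2|3)=-1; sign (−1)^0·-1^2·-1^0 = +1.
(a,b)_37: α=1, u≡15; β=2, v≡23 (mod 37); (15|37)=-1, (23|37)=-1; sign (−1)^0·-1^2·-1^1 = -1.
(a,b)_43: α=1, u≡21; β=2, v≡26 (mod 43); (21|43)=+1, (26|43)=-1; sign (−1)^0·+1^2·-1^1 = -1.
Ram(-1591, -13) = {13, 37, 43, ∞}; no ℚ_13-point on the conic.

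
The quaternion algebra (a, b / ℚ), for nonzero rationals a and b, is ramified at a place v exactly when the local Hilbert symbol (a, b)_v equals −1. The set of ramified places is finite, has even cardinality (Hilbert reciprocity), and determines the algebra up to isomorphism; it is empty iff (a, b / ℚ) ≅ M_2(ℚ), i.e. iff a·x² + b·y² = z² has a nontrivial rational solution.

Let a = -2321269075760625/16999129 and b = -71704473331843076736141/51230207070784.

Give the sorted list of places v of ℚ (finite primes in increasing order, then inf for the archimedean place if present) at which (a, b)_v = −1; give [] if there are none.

[2, 17, 43, inf]

(a, b) ≡ (-34017, -6338501) mod (ℚ^×)²; places V = {2, 3, 5, 7, 13, 17, 19, 23, 29, 31, 43, ∞}.
(a,b)_5: α=4, u≡2; β=0, v≡1 (mod 5); (2|5)=-1, (1|5)=+1; sign (−1)^0·-1^0·+1^4 = +1.
(a,b)_13: α=0, u≡9; β=3, v≡3 (mod 13); (9|13)=+1, (3|13)=+1; sign (−1)^0·+1^3·+1^0 = +1.
(a,b)_29: α=1, u≡7; β=3, v≡7 (mod 29); (7|29)=+1, (7|29)=+1; sign (−1)^0·+1^3·+1^1 = +1.
(a,b)_19: α=-2, u≡2; β=-2, v≡2 (mod 19); (2|19)=-1, (2|19)=-1; sign (−1)^0·-1^-2·-1^-2 = +1.
(a,b)_3: α=11, u≡1; β=16, v≡1 (mod 3); (1|3)=+1, (1|3)=+1; sign (−1)^0·+1^16·+1^11 = +1.
(a,b)_∞: sgn(-34017)=−, sgn(-6338501)=−, so -1.
(a,b)_2: α=0, β=-6; u≡7, v≡3 (mod 8); ε(u)ε(v)=1·1, αω(v)=0·1, βω(u)=-6·0; sum ≡ 1  ⇒  -1.
(a,b)_43: α=2, u≡32; β=3, v≡9 (mod 43); (32|43)=-1, (9|43)=+1; sign (−1)^0·-1^3·+1^2 = -1.
(a,b)_7: α=-2, u≡3; β=-4, v≡5 (mod 7); (3|7)=-1, (5|7)=-1; sign (−1)^0·-1^-4·-1^-2 = +1.
(a,b)_23: α=1, u≡13; β=1, v≡5 (mod 23); (13|23)=+1, (5|23)=-1; sign (−1)^1·+1^1·-1^1 = +1.
(a,b)_17: α=1, u≡10; β=1, v≡1 (mod 17); (10|17)=-1, (1|17)=+1; sign (−1)^0·-1^1·+1^1 = -1.
(a,b)_31: α=-2, u≡27; β=-4, v≡20 (mod 31); (27|31)=-1, (20|31)=+1; sign (−1)^0·-1^-4·+1^-2 = +1.
Ram(-34017, -6338501) = {2, 17, 43, ∞}; no ℚ_2-point on the conic.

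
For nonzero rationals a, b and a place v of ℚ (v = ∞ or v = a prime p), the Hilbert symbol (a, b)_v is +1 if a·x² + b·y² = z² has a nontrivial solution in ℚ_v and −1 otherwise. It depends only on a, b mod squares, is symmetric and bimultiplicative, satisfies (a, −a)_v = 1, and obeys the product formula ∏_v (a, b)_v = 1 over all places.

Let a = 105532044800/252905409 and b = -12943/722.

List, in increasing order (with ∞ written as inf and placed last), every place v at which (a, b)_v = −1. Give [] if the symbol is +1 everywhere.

[2, 7]

Mod squares: a ≡ 182, b ≡ -14. Check v ∈ {∞, 2, 3, 5, 7, 13, 19, 31, 43}.
v=7: a=7^3·(≡3), b=7^1·(≡6) mod 7; (3|7)=-1, (6|7)=-1; (−1)^{3·1·3}·(-1)^1·(-1)^3 = -1.
v=3: a=3^-6·(≡2), b=3^0·(≡1) mod 3; (2|3)=-1, (1|3)=+1; (−1)^{-6·0·1}·(-1)^0·(+1)^-6 = +1.
v=19: a=19^-2·(≡7), b=19^-2·(≡17) mod 19; (7|19)=+1, (17|19)=+1; (−1)^{-2·-2·9}·(+1)^-2·(+1)^-2 = +1.
v=43: a=43^2·(≡16), b=43^2·(≡39) mod 43; (16|43)=+1, (39|43)=-1; (−1)^{2·2·21}·(+1)^2·(-1)^2 = +1.
v=∞: 182 > 0 and -14 < 0  ⇒  (a,b)_∞ = +1.
v=5: a=5^2·(≡3), b=5^0·(≡1) mod 5; (3|5)=-1, (1|5)=+1; (−1)^{2·0·2}·(-1)^0·(+1)^2 = +1.
v=13: a=13^1·(≡1), b=13^0·(≡10) mod 13; (1|13)=+1, (10|13)=+1; (−1)^{1·0·6}·(+1)^0·(+1)^1 = +1.
v=2: v_2(a)=9, v_2(b)=-1; units ≡ 3, 1 (mod 8); ε·ε+αω+βω = 1·0+9·0+-1·1 ≡ 1  ⇒  (a,b)_2 = -1.
v=31: a=31^-2·(≡30), b=31^0·(≡12) mod 31; (30|31)=-1, (12|31)=-1; (−1)^{-2·0·15}·(-1)^0·(-1)^-2 = +1.
|Ram(182, -14)| = 2, even; anisotropic at {2, 7}.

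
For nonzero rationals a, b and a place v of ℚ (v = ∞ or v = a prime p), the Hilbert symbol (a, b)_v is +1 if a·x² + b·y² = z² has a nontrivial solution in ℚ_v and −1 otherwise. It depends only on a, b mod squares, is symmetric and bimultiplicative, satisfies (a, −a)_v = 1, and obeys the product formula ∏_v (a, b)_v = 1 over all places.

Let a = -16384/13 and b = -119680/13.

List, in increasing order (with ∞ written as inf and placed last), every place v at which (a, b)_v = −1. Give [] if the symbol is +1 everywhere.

[2, 5, 13, inf]

Mod squares: a ≡ -13, b ≡ -24310. Check v ∈ {∞, 2, 5, 11, 13, 17}.
v=11: a=11^0·(≡3), b=11^1·(≡5) mod 11; (3|11)=+1, (5|11)=+1; (−1)^{0·1·5}·(+1)^1·(+1)^0 = +1.
v=5: a=5^0·(≡2), b=5^1·(≡3) mod 5; (2|5)=-1, (3|5)=-1; (−1)^{0·1·2}·(-1)^1·(-1)^0 = -1.
v=17: a=17^0·(≡16), b=17^1·(≡9) mod 17; (16|17)=+1, (9|17)=+1; (−1)^{0·1·8}·(+1)^1·(+1)^0 = +1.
v=13: a=13^-1·(≡9), b=13^-1·(≡11) mod 13; (9|13)=+1, (11|13)=-1; (−1)^{-1·-1·6}·(+1)^-1·(-1)^-1 = -1.
v=2: v_2(a)=14, v_2(b)=7; units ≡ 3, 5 (mod 8); ε·ε+αω+βω = 1·0+14·1+7·1 ≡ 1  ⇒  (a,b)_2 = -1.
v=∞: -13 < 0 and -24310 < 0  ⇒  (a,b)_∞ = -1.
Ram(-13, -24310) = {2, 5, 13, ∞}; no ℚ_2-point on the conic.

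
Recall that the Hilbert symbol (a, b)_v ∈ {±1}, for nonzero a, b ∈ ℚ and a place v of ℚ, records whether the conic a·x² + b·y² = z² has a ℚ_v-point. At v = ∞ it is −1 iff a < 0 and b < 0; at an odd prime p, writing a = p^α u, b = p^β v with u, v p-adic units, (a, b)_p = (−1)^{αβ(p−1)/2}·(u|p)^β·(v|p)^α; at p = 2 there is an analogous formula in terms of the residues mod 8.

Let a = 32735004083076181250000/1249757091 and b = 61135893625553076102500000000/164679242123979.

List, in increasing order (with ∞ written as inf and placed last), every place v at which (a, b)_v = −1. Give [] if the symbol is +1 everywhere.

[2, 11, 13, 31]

Mod squares: a ≡ 101959, b ≡ 899899. Check v ∈ {∞, 2, 3, 5, 7, 11, 13, 17, 19, 23, 29, 31}.
v=∞: 101959 > 0 and 899899 > 0  ⇒  (a,b)_∞ = +1.
v=5: a=5^8·(≡4), b=5^10·(≡4) mod 5; (4|5)=+1, (4|5)=+1; (−1)^{8·10·2}·(+1)^10·(+1)^8 = +1.
v=31: a=31^1·(≡12), b=31^1·(≡26) mod 31; (12|31)=-1, (26|31)=-1; (−1)^{1·1·15}·(-1)^1·(-1)^1 = -1.
v=23: a=23^5·(≡5), b=23^6·(≡2) mod 23; (5|23)=-1, (2|23)=+1; (−1)^{5·6·11}·(-1)^6·(+1)^5 = +1.
v=2: v_2(a)=4, v_2(b)=8; units ≡ 7, 3 (mod 8); ε·ε+αω+βω = 1·1+4·1+8·0 ≡ 1  ⇒  (a,b)_2 = -1.
v=19: a=19^-2·(≡11), b=19^-2·(≡10) mod 19; (11|19)=+1, (10|19)=-1; (−1)^{-2·-2·9}·(+1)^-2·(-1)^-2 = +1.
v=7: a=7^4·(≡1), b=7^5·(≡2) mod 7; (1|7)=+1, (2|7)=+1; (−1)^{4·5·3}·(+1)^5·(+1)^4 = +1.
v=13: a=13^1·(≡1), b=13^1·(≡7) mod 13; (1|13)=+1, (7|13)=-1; (−1)^{1·1·6}·(+1)^1·(-1)^1 = -1.
v=11: a=11^-3·(≡10), b=11^-7·(≡10) mod 11; (10|11)=-1, (10|11)=-1; (−1)^{-3·-7·5}·(-1)^-7·(-1)^-3 = -1.
v=17: a=17^-2·(≡7), b=17^-2·(≡15) mod 17; (7|17)=-1, (15|17)=+1; (−1)^{-2·-2·8}·(-1)^-2·(+1)^-2 = +1.
v=3: a=3^-2·(≡1), b=3^-4·(≡1) mod 3; (1|3)=+1, (1|3)=+1; (−1)^{-2·-4·1}·(+1)^-4·(+1)^-2 = +1.
v=29: a=29^2·(≡6), b=29^3·(≡16) mod 29; (6|29)=+1, (16|29)=+1; (−1)^{2·3·14}·(+1)^3·(+1)^2 = +1.
(101959, 899899 / ℚ) ramifies at {2, 11, 13, 31}: a division algebra.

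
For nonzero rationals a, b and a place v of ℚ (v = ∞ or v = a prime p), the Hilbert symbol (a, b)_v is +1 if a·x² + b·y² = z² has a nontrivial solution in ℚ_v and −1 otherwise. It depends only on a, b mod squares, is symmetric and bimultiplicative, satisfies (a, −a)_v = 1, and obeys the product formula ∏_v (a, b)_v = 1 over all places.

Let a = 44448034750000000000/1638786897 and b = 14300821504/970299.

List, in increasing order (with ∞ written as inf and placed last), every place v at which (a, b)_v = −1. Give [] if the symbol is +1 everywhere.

[2, 3, 11, 19]

Mod squares: a ≡ 627, b ≡ 506. Check v ∈ {∞, 2, 3, 5, 7, 11, 19, 23, 29}.
v=11: a=11^-1·(≡6), b=11^-3·(≡8) mod 11; (6|11)=-1, (8|11)=-1; (−1)^{-1·-3·5}·(-1)^-3·(-1)^-1 = -1.
v=7: a=7^2·(≡1), b=7^0·(≡4) mod 7; (1|7)=+1, (4|7)=+1; (−1)^{2·0·3}·(+1)^0·(+1)^2 = +1.
v=∞: 627 > 0 and 506 > 0  ⇒  (a,b)_∞ = +1.
v=19: a=19^3·(≡15), b=19^2·(≡13) mod 19; (15|19)=-1, (13|19)=-1; (−1)^{3·2·9}·(-1)^2·(-1)^3 = -1.
v=5: a=5^12·(≡3), b=5^0·(≡1) mod 5; (3|5)=-1, (1|5)=+1; (−1)^{12·0·2}·(-1)^0·(+1)^12 = +1.
v=2: v_2(a)=10, v_2(b)=11; units ≡ 3, 5 (mod 8); ε·ε+αω+βω = 1·0+10·1+11·1 ≡ 1  ⇒  (a,b)_2 = -1.
v=29: a=29^-2·(≡3), b=29^2·(≡1) mod 29; (3|29)=-1, (1|29)=+1; (−1)^{-2·2·14}·(-1)^2·(+1)^-2 = +1.
v=23: a=23^2·(≡4), b=23^1·(≡11) mod 23; (4|23)=+1, (11|23)=-1; (−1)^{2·1·11}·(+1)^1·(-1)^2 = +1.
v=3: a=3^-11·(≡2), b=3^-6·(≡2) mod 3; (2|3)=-1, (2|3)=-1; (−1)^{-11·-6·1}·(-1)^-6·(-1)^-11 = -1.
|Ram(627, 506)| = 4, even; anisotropic at {2, 3, 11, 19}.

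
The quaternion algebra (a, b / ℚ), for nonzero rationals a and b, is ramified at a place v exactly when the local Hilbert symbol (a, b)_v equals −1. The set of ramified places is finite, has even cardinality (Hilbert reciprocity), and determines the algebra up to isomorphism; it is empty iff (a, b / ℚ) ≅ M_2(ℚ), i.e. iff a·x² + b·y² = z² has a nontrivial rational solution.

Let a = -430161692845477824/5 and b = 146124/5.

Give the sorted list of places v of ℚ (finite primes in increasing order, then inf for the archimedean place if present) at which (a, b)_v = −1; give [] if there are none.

[3, 11, 31, 41]

(a, b) ≡ (-94395, 2255) mod (ℚ^×)²; places V = {2, 3, 5, 7, 11, 29, 31, 41, ∞}.
(a,b)_11: α=2, u≡7; β=1, v≡8 (mod 11); (7|11)=-1, (8|11)=-1; sign (−1)^0·-1^1·-1^2 = -1.
(a,b)_∞: sgn(-94395)=−, sgn(2255)=+, so +1.
(a,b)_3: α=7, u≡2; β=4, v≡2 (mod 3); (2|3)=-1, (2|3)=-1; sign (−1)^0·-1^4·-1^7 = -1.
(a,b)_7: α=5, u≡2; β=0, v≡4 (mod 7); (2|7)=+1, (4|7)=+1; sign (−1)^0·+1^0·+1^5 = +1.
(a,b)_41: α=2, u≡3; β=1, v≡24 (mod 41); (3|41)=-1, (24|41)=-1; sign (−1)^0·-1^1·-1^2 = -1.
(a,b)_2: α=6, β=2; u≡5, v≡7 (mod 8); ε(u)ε(v)=0·1, αω(v)=6·0, βω(u)=2·1; sum ≡ 0  ⇒  +1.
(a,b)_29: α=1, u≡13; β=0, v≡16 (mod 29); (13|29)=+1, (16|29)=+1; sign (−1)^0·+1^0·+1^1 = +1.
(a,b)_5: α=-1, u≡1; β=-1, v≡4 (mod 5); (1|5)=+1, (4|5)=+1; sign (−1)^0·+1^-1·+1^-1 = +1.
(a,b)_31: α=1, u≡29; β=0, v≡29 (mod 31); (29|31)=-1, (29|31)=-1; sign (−1)^0·-1^0·-1^1 = -1.
Ram(-94395, 2255) = {3, 11, 31, 41}; no ℚ_3-point on the conic.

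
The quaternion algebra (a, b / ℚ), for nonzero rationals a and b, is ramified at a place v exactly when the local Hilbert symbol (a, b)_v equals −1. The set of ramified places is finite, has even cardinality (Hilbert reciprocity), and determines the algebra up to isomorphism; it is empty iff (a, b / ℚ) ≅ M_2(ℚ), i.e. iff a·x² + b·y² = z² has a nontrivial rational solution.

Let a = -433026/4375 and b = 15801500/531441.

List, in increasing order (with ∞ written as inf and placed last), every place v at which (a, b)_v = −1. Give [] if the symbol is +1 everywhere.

[3, 5, 11, 17]

(a, b) ≡ (-462, 935) mod (ℚ^×)²; places V = {2, 3, 5, 7, 11, 13, 17, ∞}.
(a,b)_2: α=1, β=2; u≡1, v≡7 (mod 8); ε(u)ε(v)=0·1, αω(v)=1·0, βω(u)=2·0; sum ≡ 0  ⇒  +1.
(a,b)_3: α=9, u≡2; β=-12, v≡2 (mod 3); (2|3)=-1, (2|3)=-1; sign (−1)^0·-1^-12·-1^9 = -1.
(a,b)_7: α=-1, u≡4; β=0, v≡1 (mod 7); (4|7)=+1, (1|7)=+1; sign (−1)^0·+1^0·+1^-1 = +1.
(a,b)_17: α=0, u≡11; β=1, v≡2 (mod 17); (11|17)=-1, (2|17)=+1; sign (−1)^0·-1^1·+1^0 = -1.
(a,b)_13: α=0, u≡8; β=2, v≡4 (mod 13); (8|13)=-1, (4|13)=+1; sign (−1)^0·-1^2·+1^0 = +1.
(a,b)_5: α=-4, u≡2; β=3, v≡2 (mod 5); (2|5)=-1, (2|5)=-1; sign (−1)^0·-1^3·-1^-4 = -1.
(a,b)_11: α=1, u≡10; β=1, v≡6 (mod 11); (10|11)=-1, (6|11)=-1; sign (−1)^1·-1^1·-1^1 = -1.
(a,b)_∞: sgn(-462)=−, sgn(935)=+, so +1.
Ram(-462, 935) = {3, 5, 11, 17}; no ℚ_3-point on the conic.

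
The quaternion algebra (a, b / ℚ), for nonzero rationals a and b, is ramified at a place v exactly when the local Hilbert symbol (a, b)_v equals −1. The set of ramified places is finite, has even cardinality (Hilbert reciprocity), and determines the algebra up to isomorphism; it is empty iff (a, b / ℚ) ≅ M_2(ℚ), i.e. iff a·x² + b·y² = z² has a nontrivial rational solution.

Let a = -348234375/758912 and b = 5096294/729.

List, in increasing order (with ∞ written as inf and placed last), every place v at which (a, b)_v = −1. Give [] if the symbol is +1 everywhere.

[2, 3, 19, 23]

Mod squares: a ≡ -44574, b ≡ 104006. Check v ∈ {∞, 2, 3, 5, 7, 11, 17, 19, 23}.
v=∞: -44574 < 0 and 104006 > 0  ⇒  (a,b)_∞ = +1.
v=11: a=11^-2·(≡3), b=11^0·(≡9) mod 11; (3|11)=+1, (9|11)=+1; (−1)^{-2·0·5}·(+1)^0·(+1)^-2 = +1.
v=3: a=3^1·(≡1), b=3^-6·(≡2) mod 3; (1|3)=+1, (2|3)=-1; (−1)^{1·-6·1}·(+1)^-6·(-1)^1 = -1.
v=5: a=5^6·(≡4), b=5^0·(≡1) mod 5; (4|5)=+1, (1|5)=+1; (−1)^{6·0·2}·(+1)^0·(+1)^6 = +1.
v=19: a=19^1·(≡12), b=19^1·(≡14) mod 19; (12|19)=-1, (14|19)=-1; (−1)^{1·1·9}·(-1)^1·(-1)^1 = -1.
v=2: v_2(a)=-7, v_2(b)=1; units ≡ 1, 3 (mod 8); ε·ε+αω+βω = 0·1+-7·1+1·0 ≡ 1  ⇒  (a,b)_2 = -1.
v=17: a=17^1·(≡2), b=17^1·(≡15) mod 17; (2|17)=+1, (15|17)=+1; (−1)^{1·1·8}·(+1)^1·(+1)^1 = +1.
v=23: a=23^1·(≡17), b=23^1·(≡17) mod 23; (17|23)=-1, (17|23)=-1; (−1)^{1·1·11}·(-1)^1·(-1)^1 = -1.
v=7: a=7^-2·(≡2), b=7^3·(≡4) mod 7; (2|7)=+1, (4|7)=+1; (−1)^{-2·3·3}·(+1)^3·(+1)^-2 = +1.
Ram(-44574, 104006) = {2, 3, 19, 23}; no ℚ_2-point on the conic.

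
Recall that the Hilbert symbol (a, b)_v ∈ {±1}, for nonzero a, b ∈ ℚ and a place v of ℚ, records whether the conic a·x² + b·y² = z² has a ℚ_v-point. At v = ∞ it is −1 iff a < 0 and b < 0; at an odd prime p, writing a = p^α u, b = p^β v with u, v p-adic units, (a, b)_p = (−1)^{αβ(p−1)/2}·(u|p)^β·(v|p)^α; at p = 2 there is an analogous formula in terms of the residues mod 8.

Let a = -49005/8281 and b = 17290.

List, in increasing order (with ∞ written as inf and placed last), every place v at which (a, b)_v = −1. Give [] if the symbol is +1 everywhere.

[2, 5, 13, 19]

(a, b) ≡ (-5, 17290) mod (ℚ^×)²; places V = {2, 3, 5, 7, 11, 13, 19, ∞}.
(a,b)_11: α=2, u≡10; β=0, v≡9 (mod 11); (10|11)=-1, (9|11)=+1; sign (−1)^0·-1^0·+1^2 = +1.
(a,b)_∞: sgn(-5)=−, sgn(17290)=+, so +1.
(a,b)_13: α=-2, u≡7; β=1, v≡4 (mod 13); (7|13)=-1, (4|13)=+1; sign (−1)^0·-1^1·+1^-2 = -1.
(a,b)_2: α=0, β=1; u≡3, v≡5 (mod 8); ε(u)ε(v)=1·0, αω(v)=0·1, βω(u)=1·1; sum ≡ 1  ⇒  -1.
(a,b)_3: α=4, u≡1; β=0, v≡1 (mod 3); (1|3)=+1, (1|3)=+1; sign (−1)^0·+1^0·+1^4 = +1.
(a,b)_5: α=1, u≡4; β=1, v≡3 (mod 5); (4|5)=+1, (3|5)=-1; sign (−1)^0·+1^1·-1^1 = -1.
(a,b)_19: α=0, u≡14; β=1, v≡17 (mod 19); (14|19)=-1, (17|19)=+1; sign (−1)^0·-1^1·+1^0 = -1.
(a,b)_7: α=-2, u≡2; β=1, v≡6 (mod 7); (2|7)=+1, (6|7)=-1; sign (−1)^0·+1^1·-1^-2 = +1.
Ram(-5, 17290) = {2, 5, 13, 19}; no ℚ_2-point on the conic.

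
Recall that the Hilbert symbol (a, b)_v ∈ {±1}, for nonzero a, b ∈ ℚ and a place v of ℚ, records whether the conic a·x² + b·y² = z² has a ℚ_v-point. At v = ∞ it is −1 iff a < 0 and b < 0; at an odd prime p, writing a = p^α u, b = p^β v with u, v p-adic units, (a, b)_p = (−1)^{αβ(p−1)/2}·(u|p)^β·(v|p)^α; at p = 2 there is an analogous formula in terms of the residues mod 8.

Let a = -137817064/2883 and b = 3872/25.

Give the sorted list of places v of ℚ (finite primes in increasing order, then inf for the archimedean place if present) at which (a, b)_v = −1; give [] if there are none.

(a, b) ≡ (-462, 2) mod (ℚ^×)²; places V = {2, 3, 5, 7, 11, 31, 43, ∞}.
(a,b)_43: α=2, u≡13; β=0, v≡19 (mod 43); (13|43)=+1, (19|43)=-1; sign (−1)^0·+1^0·-1^2 = +1.
(a,b)_∞: sgn(-462)=−, sgn(2)=+, so +1.
(a,b)_5: α=0, u≡2; β=-2, v≡2 (mod 5); (2|5)=-1, (2|5)=-1; sign (−1)^0·-1^-2·-1^0 = +1.
(a,b)_3: α=-1, u≡2; β=0, v≡2 (mod 3); (2|3)=-1, (2|3)=-1; sign (−1)^0·-1^0·-1^-1 = -1.
(a,b)_31: α=-2, u≡13; β=0, v≡16 (mod 31); (13|31)=-1, (16|31)=+1; sign (−1)^0·-1^0·+1^-2 = +1.
(a,b)_7: α=1, u≡1; β=0, v≡2 (mod 7); (1|7)=+1, (2|7)=+1; sign (−1)^0·+1^0·+1^1 = +1.
(a,b)_2: α=3, β=5; u≡1, v≡1 (mod 8); ε(u)ε(v)=0·0, αω(v)=3·0, βω(u)=5·0; sum ≡ 0  ⇒  +1.
(a,b)_11: α=3, u≡10; β=2, v≡7 (mod 11); (10|11)=-1, (7|11)=-1; sign (−1)^0·-1^2·-1^3 = -1.
(-462, 2 / ℚ) ramifies at {3, 11}: a division algebra.

[3, 11]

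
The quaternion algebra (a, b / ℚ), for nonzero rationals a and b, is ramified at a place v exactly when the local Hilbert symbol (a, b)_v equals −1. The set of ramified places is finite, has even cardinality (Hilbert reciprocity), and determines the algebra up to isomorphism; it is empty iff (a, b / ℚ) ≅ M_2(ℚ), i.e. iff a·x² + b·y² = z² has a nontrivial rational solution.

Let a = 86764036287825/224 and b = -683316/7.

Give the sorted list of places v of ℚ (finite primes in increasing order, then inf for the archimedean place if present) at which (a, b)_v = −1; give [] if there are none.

[2, 3]

(a, b) ≡ (798, -14763) mod (ℚ^×)²; places V = {2, 3, 5, 7, 13, 19, 37, ∞}.
(a,b)_13: α=2, u≡7; β=0, v≡6 (mod 13); (7|13)=-1, (6|13)=-1; sign (−1)^0·-1^0·-1^2 = +1.
(a,b)_5: α=2, u≡2; β=0, v≡2 (mod 5); (2|5)=-1, (2|5)=-1; sign (−1)^0·-1^0·-1^2 = +1.
(a,b)_2: α=-5, β=2; u≡7, v≡5 (mod 8); ε(u)ε(v)=1·0, αω(v)=-5·1, βω(u)=2·0; sum ≡ 1  ⇒  -1.
(a,b)_7: α=-1, u≡2; β=-1, v≡3 (mod 7); (2|7)=+1, (3|7)=-1; sign (−1)^1·+1^-1·-1^-1 = +1.
(a,b)_∞: sgn(798)=+, sgn(-14763)=−, so +1.
(a,b)_3: α=7, u≡2; β=5, v≡2 (mod 3); (2|3)=-1, (2|3)=-1; sign (−1)^1·-1^5·-1^7 = -1.
(a,b)_19: α=3, u≡6; β=1, v≡14 (mod 19); (6|19)=+1, (14|19)=-1; sign (−1)^1·+1^1·-1^3 = +1.
(a,b)_37: α=2, u≡11; β=1, v≡31 (mod 37); (11|37)=+1, (31|37)=-1; sign (−1)^0·+1^1·-1^2 = +1.
Ram(798, -14763) = {2, 3}; no ℚ_2-point on the conic.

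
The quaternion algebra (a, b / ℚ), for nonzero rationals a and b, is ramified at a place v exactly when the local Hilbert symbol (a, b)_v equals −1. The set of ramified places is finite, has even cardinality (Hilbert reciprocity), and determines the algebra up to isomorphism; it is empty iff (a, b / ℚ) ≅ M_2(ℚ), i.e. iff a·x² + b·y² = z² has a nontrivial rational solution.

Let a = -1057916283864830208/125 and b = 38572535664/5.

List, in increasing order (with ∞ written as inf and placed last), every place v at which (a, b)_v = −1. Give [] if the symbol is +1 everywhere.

[2, 5, 23, 31]

Mod squares: a ≡ -38285, b ≡ 880555. Check v ∈ {∞, 2, 3, 5, 7, 13, 19, 23, 31}.
v=19: a=19^1·(≡3), b=19^1·(≡1) mod 19; (3|19)=-1, (1|19)=+1; (−1)^{1·1·9}·(-1)^1·(+1)^1 = +1.
v=2: v_2(a)=8, v_2(b)=4; units ≡ 3, 3 (mod 8); ε·ε+αω+βω = 1·1+8·1+4·1 ≡ 1  ⇒  (a,b)_2 = -1.
v=∞: -38285 < 0 and 880555 > 0  ⇒  (a,b)_∞ = +1.
v=23: a=23^2·(≡17), b=23^1·(≡2) mod 23; (17|23)=-1, (2|23)=+1; (−1)^{2·1·11}·(-1)^1·(+1)^2 = -1.
v=7: a=7^2·(≡5), b=7^0·(≡1) mod 7; (5|7)=-1, (1|7)=+1; (−1)^{2·0·3}·(-1)^0·(+1)^2 = +1.
v=13: a=13^5·(≡11), b=13^3·(≡7) mod 13; (11|13)=-1, (7|13)=-1; (−1)^{5·3·6}·(-1)^3·(-1)^5 = +1.
v=3: a=3^6·(≡1), b=3^4·(≡1) mod 3; (1|3)=+1, (1|3)=+1; (−1)^{6·4·1}·(+1)^4·(+1)^6 = +1.
v=5: a=5^-3·(≡2), b=5^-1·(≡4) mod 5; (2|5)=-1, (4|5)=+1; (−1)^{-3·-1·2}·(-1)^-1·(+1)^-3 = -1.
v=31: a=31^1·(≡14), b=31^1·(≡2) mod 31; (14|31)=+1, (2|31)=+1; (−1)^{1·1·15}·(+1)^1·(+1)^1 = -1.
(-38285, 880555 / ℚ) ramifies at {2, 5, 23, 31}: a division algebra.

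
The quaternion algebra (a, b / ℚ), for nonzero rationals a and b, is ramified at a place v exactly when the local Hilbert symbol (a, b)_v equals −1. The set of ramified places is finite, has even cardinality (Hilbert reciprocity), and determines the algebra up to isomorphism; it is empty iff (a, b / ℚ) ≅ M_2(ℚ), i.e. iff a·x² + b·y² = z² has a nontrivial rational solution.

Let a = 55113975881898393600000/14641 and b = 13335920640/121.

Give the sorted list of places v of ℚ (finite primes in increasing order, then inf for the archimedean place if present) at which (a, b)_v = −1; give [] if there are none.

[3, 7, 17, 19]

(a, b) ≡ (1785, 22610) mod (ℚ^×)²; places V = {2, 3, 5, 7, 11, 17, 19, ∞}.
(a,b)_11: α=-4, u≡3; β=-2, v≡9 (mod 11); (3|11)=+1, (9|11)=+1; sign (−1)^0·+1^-2·+1^-4 = +1.
(a,b)_17: α=3, u≡3; β=1, v≡1 (mod 17); (3|17)=-1, (1|17)=+1; sign (−1)^0·-1^1·+1^3 = -1.
(a,b)_∞: sgn(1785)=+, sgn(22610)=+, so +1.
(a,b)_5: α=5, u≡2; β=1, v≡3 (mod 5); (2|5)=-1, (3|5)=-1; sign (−1)^0·-1^1·-1^5 = +1.
(a,b)_2: α=30, β=17; u≡1, v≡1 (mod 8); ε(u)ε(v)=0·0, αω(v)=30·0, βω(u)=17·0; sum ≡ 0  ⇒  +1.
(a,b)_19: α=2, u≡13; β=1, v≡12 (mod 19); (13|19)=-1, (12|19)=-1; sign (−1)^0·-1^1·-1^2 = -1.
(a,b)_7: α=3, u≡3; β=1, v≡6 (mod 7); (3|7)=-1, (6|7)=-1; sign (−1)^1·-1^1·-1^3 = -1.
(a,b)_3: α=3, u≡1; β=2, v≡2 (mod 3); (1|3)=+1, (2|3)=-1; sign (−1)^0·+1^2·-1^3 = -1.
Ram(1785, 22610) = {3, 7, 17, 19}; no ℚ_3-point on the conic.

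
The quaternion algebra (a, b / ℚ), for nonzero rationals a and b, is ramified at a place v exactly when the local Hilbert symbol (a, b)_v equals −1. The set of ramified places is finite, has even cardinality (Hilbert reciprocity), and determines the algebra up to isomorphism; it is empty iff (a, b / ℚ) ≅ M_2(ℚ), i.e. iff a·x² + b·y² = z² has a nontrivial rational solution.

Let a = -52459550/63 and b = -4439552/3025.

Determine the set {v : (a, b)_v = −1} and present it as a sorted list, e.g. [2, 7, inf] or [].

(a, b) ≡ (-121394, -17342) mod (ℚ^×)²; places V = {2, 3, 5, 7, 11, 13, 23, 29, ∞}.
(a,b)_29: α=1, u≡14; β=1, v≡10 (mod 29); (14|29)=-1, (10|29)=-1; sign (−1)^0·-1^1·-1^1 = +1.
(a,b)_∞: sgn(-121394)=−, sgn(-17342)=−, so -1.
(a,b)_13: α=1, u≡10; β=1, v≡5 (mod 13); (10|13)=+1, (5|13)=-1; sign (−1)^0·+1^1·-1^1 = -1.
(a,b)_7: α=-1, u≡2; β=0, v≡2 (mod 7); (2|7)=+1, (2|7)=+1; sign (−1)^0·+1^0·+1^-1 = +1.
(a,b)_2: α=1, β=9; u≡7, v≡1 (mod 8); ε(u)ε(v)=1·0, αω(v)=1·0, βω(u)=9·0; sum ≡ 0  ⇒  +1.
(a,b)_3: α=-2, u≡1; β=0, v≡1 (mod 3); (1|3)=+1, (1|3)=+1; sign (−1)^0·+1^0·+1^-2 = +1.
(a,b)_11: α=2, u≡6; β=-2, v≡5 (mod 11); (6|11)=-1, (5|11)=+1; sign (−1)^0·-1^-2·+1^2 = +1.
(a,b)_23: α=1, u≡13; β=1, v≡7 (mod 23); (13|23)=+1, (7|23)=-1; sign (−1)^1·+1^1·-1^1 = +1.
(a,b)_5: α=2, u≡1; β=-2, v≡3 (mod 5); (1|5)=+1, (3|5)=-1; sign (−1)^0·+1^-2·-1^2 = +1.
Ram(-121394, -17342) = {13, ∞}; no ℚ_13-point on the conic.

[13, inf]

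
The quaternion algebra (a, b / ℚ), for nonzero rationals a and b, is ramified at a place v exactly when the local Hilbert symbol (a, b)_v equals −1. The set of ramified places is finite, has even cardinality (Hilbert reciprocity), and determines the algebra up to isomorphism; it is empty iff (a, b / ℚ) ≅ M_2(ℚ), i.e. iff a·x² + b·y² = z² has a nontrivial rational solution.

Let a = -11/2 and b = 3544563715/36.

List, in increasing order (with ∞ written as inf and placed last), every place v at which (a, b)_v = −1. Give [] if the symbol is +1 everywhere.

Mod squares: a ≡ -22, b ≡ 597835. Check v ∈ {∞, 2, 3, 5, 7, 11, 19, 29, 31}.
v=∞: -22 < 0 and 597835 > 0  ⇒  (a,b)_∞ = +1.
v=3: a=3^0·(≡2), b=3^-2·(≡1) mod 3; (2|3)=-1, (1|3)=+1; (−1)^{0·-2·1}·(-1)^-2·(+1)^0 = +1.
v=11: a=11^1·(≡5), b=11^2·(≡8) mod 11; (5|11)=+1, (8|11)=-1; (−1)^{1·2·5}·(+1)^2·(-1)^1 = -1.
v=2: v_2(a)=-1, v_2(b)=-2; units ≡ 5, 3 (mod 8); ε·ε+αω+βω = 0·1+-1·1+-2·1 ≡ 1  ⇒  (a,b)_2 = -1.
v=29: a=29^0·(≡9), b=29^1·(≡5) mod 29; (9|29)=+1, (5|29)=+1; (−1)^{0·1·14}·(+1)^1·(+1)^0 = +1.
v=19: a=19^0·(≡4), b=19^1·(≡9) mod 19; (4|19)=+1, (9|19)=+1; (−1)^{0·1·9}·(+1)^1·(+1)^0 = +1.
v=31: a=31^0·(≡10), b=31^1·(≡11) mod 31; (10|31)=+1, (11|31)=-1; (−1)^{0·1·15}·(+1)^1·(-1)^0 = +1.
v=7: a=7^0·(≡5), b=7^3·(≡3) mod 7; (5|7)=-1, (3|7)=-1; (−1)^{0·3·3}·(-1)^3·(-1)^0 = -1.
v=5: a=5^0·(≡2), b=5^1·(≡3) mod 5; (2|5)=-1, (3|5)=-1; (−1)^{0·1·2}·(-1)^1·(-1)^0 = -1.
(-22, 597835 / ℚ) ramifies at {2, 5, 7, 11}: a division algebra.

[2, 5, 7, 11]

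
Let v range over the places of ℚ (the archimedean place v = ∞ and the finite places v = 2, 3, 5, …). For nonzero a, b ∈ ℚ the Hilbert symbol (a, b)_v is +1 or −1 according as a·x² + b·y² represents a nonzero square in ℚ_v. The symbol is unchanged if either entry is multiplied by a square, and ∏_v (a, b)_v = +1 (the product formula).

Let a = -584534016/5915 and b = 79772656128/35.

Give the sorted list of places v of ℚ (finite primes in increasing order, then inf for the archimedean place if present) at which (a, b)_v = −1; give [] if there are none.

(a, b) ≡ (-2310, 39270) mod (ℚ^×)²; places V = {2, 3, 5, 7, 11, 13, 17, 31, ∞}.
(a,b)_3: α=3, u≡1; β=1, v≡1 (mod 3); (1|3)=+1, (1|3)=+1; sign (−1)^1·+1^1·+1^3 = -1.
(a,b)_31: α=2, u≡6; β=2, v≡27 (mod 31); (6|31)=-1, (27|31)=-1; sign (−1)^0·-1^2·-1^2 = +1.
(a,b)_7: α=-1, u≡5; β=-1, v≡5 (mod 7); (5|7)=-1, (5|7)=-1; sign (−1)^1·-1^-1·-1^-1 = -1.
(a,b)_∞: sgn(-2310)=−, sgn(39270)=+, so +1.
(a,b)_2: α=11, β=9; u≡5, v≡3 (mod 8); ε(u)ε(v)=0·1, αω(v)=11·1, βω(u)=9·1; sum ≡ 0  ⇒  +1.
(a,b)_13: α=-2, u≡10; β=0, v≡1 (mod 13); (10|13)=+1, (1|13)=+1; sign (−1)^0·+1^0·+1^-2 = +1.
(a,b)_11: α=1, u≡6; β=1, v≡10 (mod 11); (6|11)=-1, (10|11)=-1; sign (−1)^1·-1^1·-1^1 = -1.
(a,b)_17: α=0, u≡15; β=3, v≡16 (mod 17); (15|17)=+1, (16|17)=+1; sign (−1)^0·+1^3·+1^0 = +1.
(a,b)_5: α=-1, u≡3; β=-1, v≡4 (mod 5); (3|5)=-1, (4|5)=+1; sign (−1)^0·-1^-1·+1^-1 = -1.
(-2310, 39270 / ℚ) ramifies at {3, 5, 7, 11}: a division algebra.

[3, 5, 7, 11]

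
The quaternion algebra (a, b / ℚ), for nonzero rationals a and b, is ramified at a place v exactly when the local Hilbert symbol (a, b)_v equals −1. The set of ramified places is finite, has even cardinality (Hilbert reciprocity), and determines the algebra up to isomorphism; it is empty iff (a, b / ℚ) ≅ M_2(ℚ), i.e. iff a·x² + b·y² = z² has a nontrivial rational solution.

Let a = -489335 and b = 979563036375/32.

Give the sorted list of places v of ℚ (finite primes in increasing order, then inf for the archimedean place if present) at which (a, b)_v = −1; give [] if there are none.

Mod squares: a ≡ -489335, b ≡ 110. Check v ∈ {∞, 2, 3, 5, 7, 11, 31, 41}.
v=41: a=41^1·(≡37), b=41^2·(≡30) mod 41; (37|41)=+1, (30|41)=-1; (−1)^{1·2·20}·(+1)^2·(-1)^1 = -1.
v=31: a=31^1·(≡25), b=31^2·(≡12) mod 31; (25|31)=+1, (12|31)=-1; (−1)^{1·2·15}·(+1)^2·(-1)^1 = -1.
v=3: a=3^0·(≡1), b=3^2·(≡2) mod 3; (1|3)=+1, (2|3)=-1; (−1)^{0·2·1}·(+1)^2·(-1)^0 = +1.
v=7: a=7^1·(≡4), b=7^2·(≡3) mod 7; (4|7)=+1, (3|7)=-1; (−1)^{1·2·3}·(+1)^2·(-1)^1 = -1.
v=11: a=11^1·(≡10), b=11^1·(≡10) mod 11; (10|11)=-1, (10|11)=-1; (−1)^{1·1·5}·(-1)^1·(-1)^1 = -1.
v=∞: -489335 < 0 and 110 > 0  ⇒  (a,b)_∞ = +1.
v=5: a=5^1·(≡3), b=5^3·(≡3) mod 5; (3|5)=-1, (3|5)=-1; (−1)^{1·3·2}·(-1)^3·(-1)^1 = +1.
v=2: v_2(a)=0, v_2(b)=-5; units ≡ 1, 7 (mod 8); ε·ε+αω+βω = 0·1+0·0+-5·0 ≡ 0  ⇒  (a,b)_2 = +1.
(-489335, 110 / ℚ) ramifies at {7, 11, 31, 41}: a division algebra.

[7, 11, 31, 41]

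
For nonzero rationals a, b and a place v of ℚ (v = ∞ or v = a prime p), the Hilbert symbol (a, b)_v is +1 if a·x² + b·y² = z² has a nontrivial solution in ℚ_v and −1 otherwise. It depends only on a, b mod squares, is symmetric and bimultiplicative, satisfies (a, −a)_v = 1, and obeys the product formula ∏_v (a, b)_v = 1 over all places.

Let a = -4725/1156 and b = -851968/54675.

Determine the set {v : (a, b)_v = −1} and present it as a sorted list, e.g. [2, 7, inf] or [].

(a, b) ≡ (-21, -39) mod (ℚ^×)²; places V = {2, 3, 5, 7, 13, 17, ∞}.
(a,b)_5: α=2, u≡1; β=-2, v≡1 (mod 5); (1|5)=+1, (1|5)=+1; sign (−1)^0·+1^-2·+1^2 = +1.
(a,b)_13: α=0, u≡6; β=1, v≡1 (mod 13); (6|13)=-1, (1|13)=+1; sign (−1)^0·-1^1·+1^0 = -1.
(a,b)_17: α=-2, u≡13; β=0, v≡7 (mod 17); (13|17)=+1, (7|17)=-1; sign (−1)^0·+1^0·-1^-2 = +1.
(a,b)_7: α=1, u≡4; β=0, v≡6 (mod 7); (4|7)=+1, (6|7)=-1; sign (−1)^0·+1^0·-1^1 = -1.
(a,b)_3: α=3, u≡2; β=-7, v≡2 (mod 3); (2|3)=-1, (2|3)=-1; sign (−1)^1·-1^-7·-1^3 = -1.
(a,b)_∞: sgn(-21)=−, sgn(-39)=−, so -1.
(a,b)_2: α=-2, β=16; u≡3, v≡1 (mod 8); ε(u)ε(v)=1·0, αω(v)=-2·0, βω(u)=16·1; sum ≡ 0  ⇒  +1.
Ram(-21, -39) = {3, 7, 13, ∞}; no ℚ_3-point on the conic.

[3, 7, 13, inf]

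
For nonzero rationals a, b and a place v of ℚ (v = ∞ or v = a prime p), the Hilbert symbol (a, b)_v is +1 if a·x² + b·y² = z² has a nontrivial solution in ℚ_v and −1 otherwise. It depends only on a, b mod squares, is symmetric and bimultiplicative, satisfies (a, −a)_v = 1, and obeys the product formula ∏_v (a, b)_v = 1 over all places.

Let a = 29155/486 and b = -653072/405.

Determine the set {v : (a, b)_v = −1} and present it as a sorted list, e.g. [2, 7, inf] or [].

Mod squares: a ≡ 3570, b ≡ -85. Check v ∈ {∞, 2, 3, 5, 7, 17}.
v=17: a=17^1·(≡10), b=17^1·(≡10) mod 17; (10|17)=-1, (10|17)=-1; (−1)^{1·1·8}·(-1)^1·(-1)^1 = +1.
v=∞: 3570 > 0 and -85 < 0  ⇒  (a,b)_∞ = +1.
v=2: v_2(a)=-1, v_2(b)=4; units ≡ 1, 3 (mod 8); ε·ε+αω+βω = 0·1+-1·1+4·0 ≡ 1  ⇒  (a,b)_2 = -1.
v=7: a=7^3·(≡5), b=7^4·(≡6) mod 7; (5|7)=-1, (6|7)=-1; (−1)^{3·4·3}·(-1)^4·(-1)^3 = -1.
v=5: a=5^1·(≡1), b=5^-1·(≡3) mod 5; (1|5)=+1, (3|5)=-1; (−1)^{1·-1·2}·(+1)^-1·(-1)^1 = -1.
v=3: a=3^-5·(≡2), b=3^-4·(≡2) mod 3; (2|3)=-1, (2|3)=-1; (−1)^{-5·-4·1}·(-1)^-4·(-1)^-5 = -1.
(3570, -85 / ℚ) ramifies at {2, 3, 5, 7}: a division algebra.

[2, 3, 5, 7]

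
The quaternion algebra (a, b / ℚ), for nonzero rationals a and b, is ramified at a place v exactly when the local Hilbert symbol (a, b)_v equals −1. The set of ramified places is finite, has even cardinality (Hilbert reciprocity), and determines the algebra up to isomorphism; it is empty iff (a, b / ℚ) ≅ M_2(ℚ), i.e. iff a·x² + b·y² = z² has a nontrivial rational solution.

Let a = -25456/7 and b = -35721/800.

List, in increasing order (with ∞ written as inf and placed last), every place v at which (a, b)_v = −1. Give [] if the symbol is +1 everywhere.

Mod squares: a ≡ -11137, b ≡ -2. Check v ∈ {∞, 2, 3, 5, 7, 37, 43}.
v=7: a=7^-1·(≡3), b=7^2·(≡3) mod 7; (3|7)=-1, (3|7)=-1; (−1)^{-1·2·3}·(-1)^2·(-1)^-1 = -1.
v=5: a=5^0·(≡2), b=5^-2·(≡2) mod 5; (2|5)=-1, (2|5)=-1; (−1)^{0·-2·2}·(-1)^-2·(-1)^0 = +1.
v=43: a=43^1·(≡26), b=43^0·(≡17) mod 43; (26|43)=-1, (17|43)=+1; (−1)^{1·0·21}·(-1)^0·(+1)^1 = +1.
v=2: v_2(a)=4, v_2(b)=-5; units ≡ 7, 7 (mod 8); ε·ε+αω+βω = 1·1+4·0+-5·0 ≡ 1  ⇒  (a,b)_2 = -1.
v=37: a=37^1·(≡18), b=37^0·(≡17) mod 37; (18|37)=-1, (17|37)=-1; (−1)^{1·0·18}·(-1)^0·(-1)^1 = -1.
v=∞: -11137 < 0 and -2 < 0  ⇒  (a,b)_∞ = -1.
v=3: a=3^0·(≡2), b=3^6·(≡1) mod 3; (2|3)=-1, (1|3)=+1; (−1)^{0·6·1}·(-1)^6·(+1)^0 = +1.
Ram(-11137, -2) = {2, 7, 37, ∞}; no ℚ_2-point on the conic.

[2, 7, 37, inf]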